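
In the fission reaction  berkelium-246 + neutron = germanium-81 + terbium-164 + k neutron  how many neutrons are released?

Conserve mass number: 247 = 81 + 164 + k, so k = 247 − 245 = 2.
Check atomic number: 97 = 32 + 65 + 0 = 97. ✓

2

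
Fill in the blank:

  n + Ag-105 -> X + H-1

Conserve mass number: 1 + 105 = A + 1, so A = 105.
Conserve atomic number: 0 + 47 = Z + 1, so Z = 46.
Z = 46 is palladium, so the species is Pd-105.

Pd-105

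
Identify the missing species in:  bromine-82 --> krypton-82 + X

Conserve mass number: 82 = 82 + A, so A = 0.
Conserve atomic number: 35 = 36 + Z, so Z = -1.
A = 0 and Z = -1 is e⁻ — a beta-minus particle.

beta-minus particle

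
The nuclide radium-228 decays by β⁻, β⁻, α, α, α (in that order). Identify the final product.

Start: (A, Z) = (228, 88).
After β⁻: (228, 89).
After β⁻: (228, 90).
After α: (224, 88).
After α: (220, 86).
After α: (216, 84).
Z = 84 is polonium.

Po-216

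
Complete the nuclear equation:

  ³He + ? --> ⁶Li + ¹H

Conserve mass number: 3 + A = 6 + 1, so A = 4.
Conserve atomic number: 2 + Z = 3 + 1, so Z = 2.
A = 4 and Z = 2 is ⁴He — an alpha particle.

alpha particle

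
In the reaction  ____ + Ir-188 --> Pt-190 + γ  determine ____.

Conserve mass number: A + 188 = 190 + 0, so A = 2.
Conserve atomic number: Z + 77 = 78 + 0, so Z = 1.
A = 2 and Z = 1 is H-2 — a deuteron.

deuteron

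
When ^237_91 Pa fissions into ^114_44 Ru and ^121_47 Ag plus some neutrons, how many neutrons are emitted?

2

Conserve mass number: 237 = 114 + 121 + k, so k = 237 − 235 = 2.
Check atomic number: 91 = 44 + 47 + 0 = 91. ✓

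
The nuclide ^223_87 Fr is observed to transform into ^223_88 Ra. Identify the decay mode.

beta-minus decay

ΔA = 223 − 223 = 0; ΔZ = 88 − 87 = +1.
A is unchanged and Z rises by 1 — a neutron has become a proton (β⁻ decay).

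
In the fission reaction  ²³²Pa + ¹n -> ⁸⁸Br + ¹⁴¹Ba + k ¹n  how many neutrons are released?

Conserve mass number: 233 = 88 + 141 + k, so k = 233 − 229 = 4.
Check atomic number: 91 = 35 + 56 + 0 = 91. ✓

4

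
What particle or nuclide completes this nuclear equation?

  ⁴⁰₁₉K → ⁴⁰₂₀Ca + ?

Conserve mass number: 40 = 40 + A, so A = 0.
Conserve atomic number: 19 = 20 + Z, so Z = -1.
A = 0 and Z = -1 is ⁰₋₁e — a beta-minus particle.

beta-minus particle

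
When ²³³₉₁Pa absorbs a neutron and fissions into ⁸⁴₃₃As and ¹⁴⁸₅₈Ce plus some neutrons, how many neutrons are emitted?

Conserve mass number: 234 = 84 + 148 + k, so k = 234 − 232 = 2.
Check atomic number: 91 = 33 + 58 + 0 = 91. ✓

2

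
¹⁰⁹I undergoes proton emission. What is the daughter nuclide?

Proton emission: mass number changes by -1, atomic number by -1.
A: 109 − 1 = 108; Z: 53 − 1 = 52.
Z = 52 is tellurium, so the daughter is ¹⁰⁸Te.

Te-108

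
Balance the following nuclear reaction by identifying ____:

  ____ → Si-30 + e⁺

Conserve mass number: A = 30 + 0, so A = 30.
Conserve atomic number: Z = 14 + 1, so Z = 15.
Z = 15 is phosphorus, so the species is P-30.

P-30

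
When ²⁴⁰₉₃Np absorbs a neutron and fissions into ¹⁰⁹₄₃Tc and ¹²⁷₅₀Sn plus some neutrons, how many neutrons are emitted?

5

Conserve mass number: 241 = 109 + 127 + k, so k = 241 − 236 = 5.
Check atomic number: 93 = 43 + 50 + 0 = 93. ✓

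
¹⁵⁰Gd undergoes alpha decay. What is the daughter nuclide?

Alpha decay: mass number changes by -4, atomic number by -2.
A: 150 − 4 = 146; Z: 64 − 2 = 62.
Z = 62 is samarium, so the daughter is ¹⁴⁶Sm.

Sm-146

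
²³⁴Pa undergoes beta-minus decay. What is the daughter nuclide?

Beta-minus decay: mass number changes by +0, atomic number by +1.
A: 234 = 234; Z: 91 + 1 = 92.
Z = 92 is uranium, so the daughter is ²³⁴U.

U-234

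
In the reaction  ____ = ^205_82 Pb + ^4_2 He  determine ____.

Conserve mass number: A = 205 + 4, so A = 209.
Conserve atomic number: Z = 82 + 2, so Z = 84.
Z = 84 is polonium, so the species is ^209_84 Po.

Po-209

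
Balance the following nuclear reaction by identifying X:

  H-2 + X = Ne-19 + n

Conserve mass number: 2 + A = 19 + 1, so A = 18.
Conserve atomic number: 1 + Z = 10 + 0, so Z = 9.
Z = 9 is fluorine, so the species is F-18.

F-18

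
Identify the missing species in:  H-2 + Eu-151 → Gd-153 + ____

Conserve mass number: 2 + 151 = 153 + A, so A = 0.
Conserve atomic number: 1 + 63 = 64 + Z, so Z = 0.
A = 0 and Z = 0 is γ — a gamma ray.

gamma ray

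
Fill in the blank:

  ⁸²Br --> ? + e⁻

Conserve mass number: 82 = A + 0, so A = 82.
Conserve atomic number: 35 = Z − 1, so Z = 36.
Z = 36 is krypton, so the species is ⁸²Kr.

Kr-82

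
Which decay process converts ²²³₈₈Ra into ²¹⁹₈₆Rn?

ΔA = 219 − 223 = -4; ΔZ = 86 − 88 = -2.
A drops by 4 and Z drops by 2 — the signature of alpha emission.

alpha decay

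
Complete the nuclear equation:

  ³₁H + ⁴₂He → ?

Li-7

Conserve mass number: 3 + 4 = A, so A = 7.
Conserve atomic number: 1 + 2 = Z, so Z = 3.
Z = 3 is lithium, so the species is ⁷₃Li.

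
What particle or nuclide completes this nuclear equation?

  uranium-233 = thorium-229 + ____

alpha particle

Conserve mass number: 233 = 229 + A, so A = 4.
Conserve atomic number: 92 = 90 + Z, so Z = 2.
A = 4 and Z = 2 is helium-4 — an alpha particle.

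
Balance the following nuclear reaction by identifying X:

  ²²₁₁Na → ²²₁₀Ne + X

Conserve mass number: 22 = 22 + A, so A = 0.
Conserve atomic number: 11 = 10 + Z, so Z = 1.
A = 0 and Z = 1 is ⁰₁e — a positron.

positron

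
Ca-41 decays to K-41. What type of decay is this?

beta-plus decay or electron capture

ΔA = 41 − 41 = 0; ΔZ = 19 − 20 = -1.
A is unchanged and Z drops by 1 — a proton has become a neutron (β⁺ emission or electron capture).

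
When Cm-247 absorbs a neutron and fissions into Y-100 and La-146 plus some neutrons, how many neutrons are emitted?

2

Conserve mass number: 248 = 100 + 146 + k, so k = 248 − 246 = 2.
Check atomic number: 96 = 39 + 57 + 0 = 96. ✓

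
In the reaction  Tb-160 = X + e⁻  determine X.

Dy-160

Conserve mass number: 160 = A + 0, so A = 160.
Conserve atomic number: 65 = Z − 1, so Z = 66.
Z = 66 is dysprosium, so the species is Dy-160.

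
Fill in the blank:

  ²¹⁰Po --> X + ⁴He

Conserve mass number: 210 = A + 4, so A = 206.
Conserve atomic number: 84 = Z + 2, so Z = 82.
Z = 82 is lead, so the species is ²⁰⁶Pb.

Pb-206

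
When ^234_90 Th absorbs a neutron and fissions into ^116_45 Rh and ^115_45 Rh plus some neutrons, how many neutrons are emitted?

4

Conserve mass number: 235 = 116 + 115 + k, so k = 235 − 231 = 4.
Check atomic number: 90 = 45 + 45 + 0 = 90. ✓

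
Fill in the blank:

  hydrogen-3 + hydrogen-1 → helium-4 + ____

Conserve mass number: 3 + 1 = 4 + A, so A = 0.
Conserve atomic number: 1 + 1 = 2 + Z, so Z = 0.
A = 0 and Z = 0 is γ — a gamma ray.

gamma ray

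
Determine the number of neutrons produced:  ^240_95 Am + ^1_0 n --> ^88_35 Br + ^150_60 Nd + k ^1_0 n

Conserve mass number: 241 = 88 + 150 + k, so k = 241 − 238 = 3.
Check atomic number: 95 = 35 + 60 + 0 = 95. ✓

3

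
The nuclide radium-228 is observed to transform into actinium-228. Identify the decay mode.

beta-minus decay

ΔA = 228 − 228 = 0; ΔZ = 89 − 88 = +1.
A is unchanged and Z rises by 1 — a neutron has become a proton (β⁻ decay).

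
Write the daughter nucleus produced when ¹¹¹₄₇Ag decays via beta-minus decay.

Beta-minus decay: mass number changes by +0, atomic number by +1.
A: 111 = 111; Z: 47 + 1 = 48.
Z = 48 is cadmium, so the daughter is ¹¹¹₄₈Cd.

Cd-111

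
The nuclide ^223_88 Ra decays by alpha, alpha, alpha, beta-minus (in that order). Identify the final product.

Start: (A, Z) = (223, 88).
After α: (219, 86).
After α: (215, 84).
After α: (211, 82).
After β⁻: (211, 83).
Z = 83 is bismuth.

Bi-211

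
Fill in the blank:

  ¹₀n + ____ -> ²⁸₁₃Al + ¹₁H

Conserve mass number: 1 + A = 28 + 1, so A = 28.
Conserve atomic number: 0 + Z = 13 + 1, so Z = 14.
Z = 14 is silicon, so the species is ²⁸₁₄Si.

Si-28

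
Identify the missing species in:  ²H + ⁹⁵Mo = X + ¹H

Conserve mass number: 2 + 95 = A + 1, so A = 96.
Conserve atomic number: 1 + 42 = Z + 1, so Z = 42.
Z = 42 is molybdenum, so the species is ⁹⁶Mo.

Mo-96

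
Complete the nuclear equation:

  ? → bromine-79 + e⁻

Conserve mass number: A = 79 + 0, so A = 79.
Conserve atomic number: Z = 35 − 1, so Z = 34.
Z = 34 is selenium, so the species is selenium-79.

Se-79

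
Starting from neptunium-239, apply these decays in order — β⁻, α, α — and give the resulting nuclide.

Start: (A, Z) = (239, 93).
After β⁻: (239, 94).
After α: (235, 92).
After α: (231, 90).
Z = 90 is thorium.

Th-231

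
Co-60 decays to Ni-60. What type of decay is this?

beta-minus decay

ΔA = 60 − 60 = 0; ΔZ = 28 − 27 = +1.
A is unchanged and Z rises by 1 — a neutron has become a proton (β⁻ decay).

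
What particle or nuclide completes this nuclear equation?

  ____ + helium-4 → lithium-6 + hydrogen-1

Conserve mass number: A + 4 = 6 + 1, so A = 3.
Conserve atomic number: Z + 2 = 3 + 1, so Z = 2.
Z = 2 is helium, so the species is helium-3.

He-3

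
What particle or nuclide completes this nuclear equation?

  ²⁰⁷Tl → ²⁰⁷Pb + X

beta-minus particle

Conserve mass number: 207 = 207 + A, so A = 0.
Conserve atomic number: 81 = 82 + Z, so Z = -1.
A = 0 and Z = -1 is e⁻ — a beta-minus particle.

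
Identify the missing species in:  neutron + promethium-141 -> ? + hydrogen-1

Conserve mass number: 1 + 141 = A + 1, so A = 141.
Conserve atomic number: 0 + 61 = Z + 1, so Z = 60.
Z = 60 is neodymium, so the species is neodymium-141.

Nd-141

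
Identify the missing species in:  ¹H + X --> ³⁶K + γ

Conserve mass number: 1 + A = 36 + 0, so A = 35.
Conserve atomic number: 1 + Z = 19 + 0, so Z = 18.
Z = 18 is argon, so the species is ³⁵Ar.

Ar-35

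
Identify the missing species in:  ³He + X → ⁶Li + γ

triton

Conserve mass number: 3 + A = 6 + 0, so A = 3.
Conserve atomic number: 2 + Z = 3 + 0, so Z = 1.
A = 3 and Z = 1 is ³H — a triton.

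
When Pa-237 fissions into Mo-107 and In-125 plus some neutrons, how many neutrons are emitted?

5

Conserve mass number: 237 = 107 + 125 + k, so k = 237 − 232 = 5.
Check atomic number: 91 = 42 + 49 + 0 = 91. ✓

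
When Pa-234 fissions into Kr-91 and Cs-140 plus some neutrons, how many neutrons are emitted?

3

Conserve mass number: 234 = 91 + 140 + k, so k = 234 − 231 = 3.
Check atomic number: 91 = 36 + 55 + 0 = 91. ✓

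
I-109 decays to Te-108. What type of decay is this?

ΔA = 108 − 109 = -1; ΔZ = 52 − 53 = -1.
A drops by 1 and Z drops by 1 — a proton was emitted.

proton emission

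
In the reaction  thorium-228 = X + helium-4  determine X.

Conserve mass number: 228 = A + 4, so A = 224.
Conserve atomic number: 90 = Z + 2, so Z = 88.
Z = 88 is radium, so the species is radium-224.

Ra-224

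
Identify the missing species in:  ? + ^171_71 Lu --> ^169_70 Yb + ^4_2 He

Conserve mass number: A + 171 = 169 + 4, so A = 2.
Conserve atomic number: Z + 71 = 70 + 2, so Z = 1.
A = 2 and Z = 1 is ^2_1 H — a deuteron.

deuteron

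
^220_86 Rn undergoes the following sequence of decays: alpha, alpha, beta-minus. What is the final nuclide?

Bi-212

Start: (A, Z) = (220, 86).
After α: (216, 84).
After α: (212, 82).
After β⁻: (212, 83).
Z = 83 is bismuth.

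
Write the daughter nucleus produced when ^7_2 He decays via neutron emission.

He-6

Neutron emission: mass number changes by -1, atomic number by +0.
A: 7 − 1 = 6; Z: 2 = 2.
Z = 2 is helium, so the daughter is ^6_2 He.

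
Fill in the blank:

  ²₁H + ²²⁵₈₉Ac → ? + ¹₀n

Th-226

Conserve mass number: 2 + 225 = A + 1, so A = 226.
Conserve atomic number: 1 + 89 = Z + 0, so Z = 90.
Z = 90 is thorium, so the species is ²²⁶₉₀Th.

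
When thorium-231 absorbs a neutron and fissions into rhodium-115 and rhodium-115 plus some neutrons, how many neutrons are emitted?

2

Conserve mass number: 232 = 115 + 115 + k, so k = 232 − 230 = 2.
Check atomic number: 90 = 45 + 45 + 0 = 90. ✓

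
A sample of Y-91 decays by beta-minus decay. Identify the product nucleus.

Beta-minus decay: mass number changes by +0, atomic number by +1.
A: 91 = 91; Z: 39 + 1 = 40.
Z = 40 is zirconium, so the daughter is Zr-91.

Zr-91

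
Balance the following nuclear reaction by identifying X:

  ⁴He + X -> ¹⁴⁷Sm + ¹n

Conserve mass number: 4 + A = 147 + 1, so A = 144.
Conserve atomic number: 2 + Z = 62 + 0, so Z = 60.
Z = 60 is neodymium, so the species is ¹⁴⁴Nd.

Nd-144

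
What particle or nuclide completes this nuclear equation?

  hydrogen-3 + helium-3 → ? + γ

Conserve mass number: 3 + 3 = A + 0, so A = 6.
Conserve atomic number: 1 + 2 = Z + 0, so Z = 3.
Z = 3 is lithium, so the species is lithium-6.

Li-6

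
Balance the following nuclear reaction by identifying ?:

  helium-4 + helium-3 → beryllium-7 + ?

gamma ray

Conserve mass number: 4 + 3 = 7 + A, so A = 0.
Conserve atomic number: 2 + 2 = 4 + Z, so Z = 0.
A = 0 and Z = 0 is γ — a gamma ray.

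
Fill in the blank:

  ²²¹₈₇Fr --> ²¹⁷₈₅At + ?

Conserve mass number: 221 = 217 + A, so A = 4.
Conserve atomic number: 87 = 85 + Z, so Z = 2.
A = 4 and Z = 2 is ⁴₂He — an alpha particle.

alpha particle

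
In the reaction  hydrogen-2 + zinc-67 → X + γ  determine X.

Ga-69

Conserve mass number: 2 + 67 = A + 0, so A = 69.
Conserve atomic number: 1 + 30 = Z + 0, so Z = 31.
Z = 31 is gallium, so the species is gallium-69.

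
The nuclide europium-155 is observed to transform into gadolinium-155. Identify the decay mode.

beta-minus decay

ΔA = 155 − 155 = 0; ΔZ = 64 − 63 = +1.
A is unchanged and Z rises by 1 — a neutron has become a proton (β⁻ decay).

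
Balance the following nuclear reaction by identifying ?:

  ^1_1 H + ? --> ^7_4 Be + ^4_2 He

B-10

Conserve mass number: 1 + A = 7 + 4, so A = 10.
Conserve atomic number: 1 + Z = 4 + 2, so Z = 5.
Z = 5 is boron, so the species is ^10_5 B.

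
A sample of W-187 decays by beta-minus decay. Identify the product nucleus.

Re-187

Beta-minus decay: mass number changes by +0, atomic number by +1.
A: 187 = 187; Z: 74 + 1 = 75.
Z = 75 is rhenium, so the daughter is Re-187.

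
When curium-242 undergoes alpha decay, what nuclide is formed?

Alpha decay: mass number changes by -4, atomic number by -2.
A: 242 − 4 = 238; Z: 96 − 2 = 94.
Z = 94 is plutonium, so the daughter is plutonium-238.

Pu-238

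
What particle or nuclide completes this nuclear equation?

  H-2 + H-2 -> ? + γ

Conserve mass number: 2 + 2 = A + 0, so A = 4.
Conserve atomic number: 1 + 1 = Z + 0, so Z = 2.
A = 4 and Z = 2 is He-4 — an alpha particle.

He-4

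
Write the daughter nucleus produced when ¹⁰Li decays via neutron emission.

Neutron emission: mass number changes by -1, atomic number by +0.
A: 10 − 1 = 9; Z: 3 = 3.
Z = 3 is lithium, so the daughter is ⁹Li.

Li-9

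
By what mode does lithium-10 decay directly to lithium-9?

neutron emission

ΔA = 9 − 10 = -1; ΔZ = 3 − 3 = +0.
A drops by 1 with Z unchanged — a neutron was emitted.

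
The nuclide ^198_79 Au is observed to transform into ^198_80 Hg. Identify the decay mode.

beta-minus decay

ΔA = 198 − 198 = 0; ΔZ = 80 − 79 = +1.
A is unchanged and Z rises by 1 — a neutron has become a proton (β⁻ decay).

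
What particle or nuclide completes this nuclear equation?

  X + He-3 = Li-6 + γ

triton

Conserve mass number: A + 3 = 6 + 0, so A = 3.
Conserve atomic number: Z + 2 = 3 + 0, so Z = 1.
A = 3 and Z = 1 is H-3 — a triton.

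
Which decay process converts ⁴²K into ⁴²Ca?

ΔA = 42 − 42 = 0; ΔZ = 20 − 19 = +1.
A is unchanged and Z rises by 1 — a neutron has become a proton (β⁻ decay).

beta-minus decay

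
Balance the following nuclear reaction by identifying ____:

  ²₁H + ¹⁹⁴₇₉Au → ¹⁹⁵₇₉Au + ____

Conserve mass number: 2 + 194 = 195 + A, so A = 1.
Conserve atomic number: 1 + 79 = 79 + Z, so Z = 1.
A = 1 and Z = 1 is ¹₁H — a proton.

proton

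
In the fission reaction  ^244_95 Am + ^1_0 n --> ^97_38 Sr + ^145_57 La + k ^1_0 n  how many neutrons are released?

Conserve mass number: 245 = 97 + 145 + k, so k = 245 − 242 = 3.
Check atomic number: 95 = 38 + 57 + 0 = 95. ✓

3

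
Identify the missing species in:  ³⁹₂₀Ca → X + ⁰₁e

K-39

Conserve mass number: 39 = A + 0, so A = 39.
Conserve atomic number: 20 = Z + 1, so Z = 19.
Z = 19 is potassium, so the species is ³⁹₁₉K.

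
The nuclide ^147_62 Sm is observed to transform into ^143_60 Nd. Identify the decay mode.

alpha decay

ΔA = 143 − 147 = -4; ΔZ = 60 − 62 = -2.
A drops by 4 and Z drops by 2 — the signature of alpha emission.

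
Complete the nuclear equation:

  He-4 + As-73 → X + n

Conserve mass number: 4 + 73 = A + 1, so A = 76.
Conserve atomic number: 2 + 33 = Z + 0, so Z = 35.
Z = 35 is bromine, so the species is Br-76.

Br-76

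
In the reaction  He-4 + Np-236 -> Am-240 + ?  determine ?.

Conserve mass number: 4 + 236 = 240 + A, so A = 0.
Conserve atomic number: 2 + 93 = 95 + Z, so Z = 0.
A = 0 and Z = 0 is γ — a gamma ray.

gamma ray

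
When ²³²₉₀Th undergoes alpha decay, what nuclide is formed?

Ra-228

Alpha decay: mass number changes by -4, atomic number by -2.
A: 232 − 4 = 228; Z: 90 − 2 = 88.
Z = 88 is radium, so the daughter is ²²⁸₈₈Ra.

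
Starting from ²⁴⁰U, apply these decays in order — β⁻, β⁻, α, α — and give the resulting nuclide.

Th-232

Start: (A, Z) = (240, 92).
After β⁻: (240, 93).
After β⁻: (240, 94).
After α: (236, 92).
After α: (232, 90).
Z = 90 is thorium.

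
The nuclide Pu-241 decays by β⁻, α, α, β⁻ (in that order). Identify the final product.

U-233

Start: (A, Z) = (241, 94).
After β⁻: (241, 95).
After α: (237, 93).
After α: (233, 91).
After β⁻: (233, 92).
Z = 92 is uranium.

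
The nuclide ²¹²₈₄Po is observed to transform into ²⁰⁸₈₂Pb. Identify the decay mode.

ΔA = 208 − 212 = -4; ΔZ = 82 − 84 = -2.
A drops by 4 and Z drops by 2 — the signature of alpha emission.

alpha decay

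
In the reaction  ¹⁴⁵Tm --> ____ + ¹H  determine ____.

Er-144

Conserve mass number: 145 = A + 1, so A = 144.
Conserve atomic number: 69 = Z + 1, so Z = 68.
Z = 68 is erbium, so the species is ¹⁴⁴Er.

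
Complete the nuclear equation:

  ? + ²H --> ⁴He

deuteron

Conserve mass number: A + 2 = 4, so A = 2.
Conserve atomic number: Z + 1 = 2, so Z = 1.
A = 2 and Z = 1 is ²H — a deuteron.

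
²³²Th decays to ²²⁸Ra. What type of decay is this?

alpha decay

ΔA = 228 − 232 = -4; ΔZ = 88 − 90 = -2.
A drops by 4 and Z drops by 2 — the signature of alpha emission.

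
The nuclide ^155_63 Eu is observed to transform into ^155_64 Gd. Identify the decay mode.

ΔA = 155 − 155 = 0; ΔZ = 64 − 63 = +1.
A is unchanged and Z rises by 1 — a neutron has become a proton (β⁻ decay).

beta-minus decay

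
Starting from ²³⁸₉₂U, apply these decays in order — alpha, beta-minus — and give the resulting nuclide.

Start: (A, Z) = (238, 92).
After α: (234, 90).
After β⁻: (234, 91).
Z = 91 is protactinium.

Pa-234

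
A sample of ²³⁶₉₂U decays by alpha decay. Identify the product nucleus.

Alpha decay: mass number changes by -4, atomic number by -2.
A: 236 − 4 = 232; Z: 92 − 2 = 90.
Z = 90 is thorium, so the daughter is ²³²₉₀Th.

Th-232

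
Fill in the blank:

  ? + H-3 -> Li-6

Conserve mass number: A + 3 = 6, so A = 3.
Conserve atomic number: Z + 1 = 3, so Z = 2.
Z = 2 is helium, so the species is He-3.

He-3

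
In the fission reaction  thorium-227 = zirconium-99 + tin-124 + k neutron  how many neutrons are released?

Conserve mass number: 227 = 99 + 124 + k, so k = 227 − 223 = 4.
Check atomic number: 90 = 40 + 50 + 0 = 90. ✓

4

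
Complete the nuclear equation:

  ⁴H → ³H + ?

neutron

Conserve mass number: 4 = 3 + A, so A = 1.
Conserve atomic number: 1 = 1 + Z, so Z = 0.
A = 1 and Z = 0 is ¹n — a neutron.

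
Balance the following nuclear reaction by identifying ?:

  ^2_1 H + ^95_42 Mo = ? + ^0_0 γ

Conserve mass number: 2 + 95 = A + 0, so A = 97.
Conserve atomic number: 1 + 42 = Z + 0, so Z = 43.
Z = 43 is technetium, so the species is ^97_43 Tc.

Tc-97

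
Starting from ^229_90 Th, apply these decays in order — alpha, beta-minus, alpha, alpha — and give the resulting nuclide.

At-217

Start: (A, Z) = (229, 90).
After α: (225, 88).
After β⁻: (225, 89).
After α: (221, 87).
After α: (217, 85).
Z = 85 is astatine.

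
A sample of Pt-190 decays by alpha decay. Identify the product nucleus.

Alpha decay: mass number changes by -4, atomic number by -2.
A: 190 − 4 = 186; Z: 78 − 2 = 76.
Z = 76 is osmium, so the daughter is Os-186.

Os-186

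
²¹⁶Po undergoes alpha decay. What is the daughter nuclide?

Pb-212

Alpha decay: mass number changes by -4, atomic number by -2.
A: 216 − 4 = 212; Z: 84 − 2 = 82.
Z = 82 is lead, so the daughter is ²¹²Pb.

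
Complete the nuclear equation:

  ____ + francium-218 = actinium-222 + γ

Conserve mass number: A + 218 = 222 + 0, so A = 4.
Conserve atomic number: Z + 87 = 89 + 0, so Z = 2.
A = 4 and Z = 2 is helium-4 — an alpha particle.

alpha particle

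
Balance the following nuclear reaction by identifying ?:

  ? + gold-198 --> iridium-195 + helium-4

neutron

Conserve mass number: A + 198 = 195 + 4, so A = 1.
Conserve atomic number: Z + 79 = 77 + 2, so Z = 0.
A = 1 and Z = 0 is neutron — a neutron.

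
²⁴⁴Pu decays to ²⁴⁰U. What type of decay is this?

ΔA = 240 − 244 = -4; ΔZ = 92 − 94 = -2.
A drops by 4 and Z drops by 2 — the signature of alpha emission.

alpha decay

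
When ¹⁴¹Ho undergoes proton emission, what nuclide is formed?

Dy-140

Proton emission: mass number changes by -1, atomic number by -1.
A: 141 − 1 = 140; Z: 67 − 1 = 66.
Z = 66 is dysprosium, so the daughter is ¹⁴⁰Dy.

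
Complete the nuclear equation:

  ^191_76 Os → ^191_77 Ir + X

Conserve mass number: 191 = 191 + A, so A = 0.
Conserve atomic number: 76 = 77 + Z, so Z = -1.
A = 0 and Z = -1 is ^0_-1 e — a beta-minus particle.

beta-minus particle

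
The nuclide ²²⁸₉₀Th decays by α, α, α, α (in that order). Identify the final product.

Pb-212

Start: (A, Z) = (228, 90).
After α: (224, 88).
After α: (220, 86).
After α: (216, 84).
After α: (212, 82).
Z = 82 is lead.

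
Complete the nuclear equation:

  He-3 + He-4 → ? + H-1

Conserve mass number: 3 + 4 = A + 1, so A = 6.
Conserve atomic number: 2 + 2 = Z + 1, so Z = 3.
Z = 3 is lithium, so the species is Li-6.

Li-6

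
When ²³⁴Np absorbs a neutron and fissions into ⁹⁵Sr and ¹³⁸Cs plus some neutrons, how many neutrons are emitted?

2

Conserve mass number: 235 = 95 + 138 + k, so k = 235 − 233 = 2.
Check atomic number: 93 = 38 + 55 + 0 = 93. ✓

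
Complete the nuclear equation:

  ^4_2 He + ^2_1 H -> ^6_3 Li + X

Conserve mass number: 4 + 2 = 6 + A, so A = 0.
Conserve atomic number: 2 + 1 = 3 + Z, so Z = 0.
A = 0 and Z = 0 is ^0_0 γ — a gamma ray.

gamma ray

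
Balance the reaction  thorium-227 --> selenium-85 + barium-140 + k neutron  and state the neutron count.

2

Conserve mass number: 227 = 85 + 140 + k, so k = 227 − 225 = 2.
Check atomic number: 90 = 34 + 56 + 0 = 90. ✓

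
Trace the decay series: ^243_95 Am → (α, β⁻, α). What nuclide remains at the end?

U-235

Start: (A, Z) = (243, 95).
After α: (239, 93).
After β⁻: (239, 94).
After α: (235, 92).
Z = 92 is uranium.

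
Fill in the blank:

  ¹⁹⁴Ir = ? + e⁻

Conserve mass number: 194 = A + 0, so A = 194.
Conserve atomic number: 77 = Z − 1, so Z = 78.
Z = 78 is platinum, so the species is ¹⁹⁴Pt.

Pt-194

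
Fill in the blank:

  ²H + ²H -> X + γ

Conserve mass number: 2 + 2 = A + 0, so A = 4.
Conserve atomic number: 1 + 1 = Z + 0, so Z = 2.
A = 4 and Z = 2 is ⁴He — an alpha particle.

He-4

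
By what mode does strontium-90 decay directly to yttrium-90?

ΔA = 90 − 90 = 0; ΔZ = 39 − 38 = +1.
A is unchanged and Z rises by 1 — a neutron has become a proton (β⁻ decay).

beta-minus decay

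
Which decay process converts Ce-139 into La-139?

beta-plus decay or electron capture

ΔA = 139 − 139 = 0; ΔZ = 57 − 58 = -1.
A is unchanged and Z drops by 1 — a proton has become a neutron (β⁺ emission or electron capture).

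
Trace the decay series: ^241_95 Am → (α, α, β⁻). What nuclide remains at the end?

Start: (A, Z) = (241, 95).
After α: (237, 93).
After α: (233, 91).
After β⁻: (233, 92).
Z = 92 is uranium.

U-233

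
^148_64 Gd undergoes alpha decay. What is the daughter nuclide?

Sm-144

Alpha decay: mass number changes by -4, atomic number by -2.
A: 148 − 4 = 144; Z: 64 − 2 = 62.
Z = 62 is samarium, so the daughter is ^144_62 Sm.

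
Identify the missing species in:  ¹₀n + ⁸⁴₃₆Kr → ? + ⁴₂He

Se-81

Conserve mass number: 1 + 84 = A + 4, so A = 81.
Conserve atomic number: 0 + 36 = Z + 2, so Z = 34.
Z = 34 is selenium, so the species is ⁸¹₃₄Se.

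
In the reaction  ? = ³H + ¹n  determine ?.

Conserve mass number: A = 3 + 1, so A = 4.
Conserve atomic number: Z = 1 + 0, so Z = 1.
Z = 1 is hydrogen, so the species is ⁴H.

H-4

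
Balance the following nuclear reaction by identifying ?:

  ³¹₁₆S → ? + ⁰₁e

Conserve mass number: 31 = A + 0, so A = 31.
Conserve atomic number: 16 = Z + 1, so Z = 15.
Z = 15 is phosphorus, so the species is ³¹₁₅P.

P-31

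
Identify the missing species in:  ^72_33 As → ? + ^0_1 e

Ge-72

Conserve mass number: 72 = A + 0, so A = 72.
Conserve atomic number: 33 = Z + 1, so Z = 32.
Z = 32 is germanium, so the species is ^72_32 Ge.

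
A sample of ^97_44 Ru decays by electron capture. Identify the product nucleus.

Tc-97

Electron capture: mass number changes by +0, atomic number by -1.
A: 97 = 97; Z: 44 − 1 = 43.
Z = 43 is technetium, so the daughter is ^97_43 Tc.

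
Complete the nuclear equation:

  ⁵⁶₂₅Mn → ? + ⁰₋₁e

Conserve mass number: 56 = A + 0, so A = 56.
Conserve atomic number: 25 = Z − 1, so Z = 26.
Z = 26 is iron, so the species is ⁵⁶₂₆Fe.

Fe-56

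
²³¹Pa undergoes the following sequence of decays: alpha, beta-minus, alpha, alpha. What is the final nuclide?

Start: (A, Z) = (231, 91).
After α: (227, 89).
After β⁻: (227, 90).
After α: (223, 88).
After α: (219, 86).
Z = 86 is radon.

Rn-219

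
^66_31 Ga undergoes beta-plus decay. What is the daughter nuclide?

Beta-plus decay: mass number changes by +0, atomic number by -1.
A: 66 = 66; Z: 31 − 1 = 30.
Z = 30 is zinc, so the daughter is ^66_30 Zn.

Zn-66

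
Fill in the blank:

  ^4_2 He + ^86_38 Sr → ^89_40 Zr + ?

Conserve mass number: 4 + 86 = 89 + A, so A = 1.
Conserve atomic number: 2 + 38 = 40 + Z, so Z = 0.
A = 1 and Z = 0 is ^1_0 n — a neutron.

neutron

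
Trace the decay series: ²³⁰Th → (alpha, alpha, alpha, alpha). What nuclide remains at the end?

Start: (A, Z) = (230, 90).
After α: (226, 88).
After α: (222, 86).
After α: (218, 84).
After α: (214, 82).
Z = 82 is lead.

Pb-214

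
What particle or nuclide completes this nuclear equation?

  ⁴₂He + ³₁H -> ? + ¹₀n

Li-6

Conserve mass number: 4 + 3 = A + 1, so A = 6.
Conserve atomic number: 2 + 1 = Z + 0, so Z = 3.
Z = 3 is lithium, so the species is ⁶₃Li.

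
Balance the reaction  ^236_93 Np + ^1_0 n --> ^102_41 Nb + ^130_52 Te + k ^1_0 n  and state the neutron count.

5

Conserve mass number: 237 = 102 + 130 + k, so k = 237 − 232 = 5.
Check atomic number: 93 = 41 + 52 + 0 = 93. ✓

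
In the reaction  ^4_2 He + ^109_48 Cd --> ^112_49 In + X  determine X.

proton

Conserve mass number: 4 + 109 = 112 + A, so A = 1.
Conserve atomic number: 2 + 48 = 49 + Z, so Z = 1.
A = 1 and Z = 1 is ^1_1 H — a proton.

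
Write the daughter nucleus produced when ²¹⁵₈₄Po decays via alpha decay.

Pb-211

Alpha decay: mass number changes by -4, atomic number by -2.
A: 215 − 4 = 211; Z: 84 − 2 = 82.
Z = 82 is lead, so the daughter is ²¹¹₈₂Pb.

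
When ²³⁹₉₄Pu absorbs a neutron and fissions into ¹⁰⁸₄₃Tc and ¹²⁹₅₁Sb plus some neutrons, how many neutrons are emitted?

3

Conserve mass number: 240 = 108 + 129 + k, so k = 240 − 237 = 3.
Check atomic number: 94 = 43 + 51 + 0 = 94. ✓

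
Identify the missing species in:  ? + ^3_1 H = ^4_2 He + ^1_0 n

Conserve mass number: A + 3 = 4 + 1, so A = 2.
Conserve atomic number: Z + 1 = 2 + 0, so Z = 1.
A = 2 and Z = 1 is ^2_1 H — a deuteron.

deuteron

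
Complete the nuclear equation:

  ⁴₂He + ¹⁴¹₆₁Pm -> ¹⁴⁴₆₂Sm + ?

Conserve mass number: 4 + 141 = 144 + A, so A = 1.
Conserve atomic number: 2 + 61 = 62 + Z, so Z = 1.
A = 1 and Z = 1 is ¹₁H — a proton.

proton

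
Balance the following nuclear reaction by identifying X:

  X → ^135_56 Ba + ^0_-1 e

Conserve mass number: A = 135 + 0, so A = 135.
Conserve atomic number: Z = 56 − 1, so Z = 55.
Z = 55 is caesium, so the species is ^135_55 Cs.

Cs-135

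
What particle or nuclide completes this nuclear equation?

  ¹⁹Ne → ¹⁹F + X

Conserve mass number: 19 = 19 + A, so A = 0.
Conserve atomic number: 10 = 9 + Z, so Z = 1.
A = 0 and Z = 1 is e⁺ — a positron.

positron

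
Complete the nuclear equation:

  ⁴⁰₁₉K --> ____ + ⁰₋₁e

Ca-40

Conserve mass number: 40 = A + 0, so A = 40.
Conserve atomic number: 19 = Z − 1, so Z = 20.
Z = 20 is calcium, so the species is ⁴⁰₂₀Ca.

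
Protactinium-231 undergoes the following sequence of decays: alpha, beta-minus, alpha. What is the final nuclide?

Ra-223

Start: (A, Z) = (231, 91).
After α: (227, 89).
After β⁻: (227, 90).
After α: (223, 88).
Z = 88 is radium.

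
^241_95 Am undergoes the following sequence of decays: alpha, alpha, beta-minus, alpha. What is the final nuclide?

Th-229

Start: (A, Z) = (241, 95).
After α: (237, 93).
After α: (233, 91).
After β⁻: (233, 92).
After α: (229, 90).
Z = 90 is thorium.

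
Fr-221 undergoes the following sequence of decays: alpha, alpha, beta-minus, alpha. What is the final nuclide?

Pb-209

Start: (A, Z) = (221, 87).
After α: (217, 85).
After α: (213, 83).
After β⁻: (213, 84).
After α: (209, 82).
Z = 82 is lead.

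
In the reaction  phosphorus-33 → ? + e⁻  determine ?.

S-33

Conserve mass number: 33 = A + 0, so A = 33.
Conserve atomic number: 15 = Z − 1, so Z = 16.
Z = 16 is sulfur, so the species is sulfur-33.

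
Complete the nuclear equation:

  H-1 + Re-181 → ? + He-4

Conserve mass number: 1 + 181 = A + 4, so A = 178.
Conserve atomic number: 1 + 75 = Z + 2, so Z = 74.
Z = 74 is tungsten, so the species is W-178.

W-178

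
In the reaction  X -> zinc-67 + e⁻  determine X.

Conserve mass number: A = 67 + 0, so A = 67.
Conserve atomic number: Z = 30 − 1, so Z = 29.
Z = 29 is copper, so the species is copper-67.

Cu-67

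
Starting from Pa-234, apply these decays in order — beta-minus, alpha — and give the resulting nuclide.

Start: (A, Z) = (234, 91).
After β⁻: (234, 92).
After α: (230, 90).
Z = 90 is thorium.

Th-230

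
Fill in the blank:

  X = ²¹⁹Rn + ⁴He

Ra-223

Conserve mass number: A = 219 + 4, so A = 223.
Conserve atomic number: Z = 86 + 2, so Z = 88.
Z = 88 is radium, so the species is ²²³Ra.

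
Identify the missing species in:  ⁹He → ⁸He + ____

Conserve mass number: 9 = 8 + A, so A = 1.
Conserve atomic number: 2 = 2 + Z, so Z = 0.
A = 1 and Z = 0 is ¹n — a neutron.

neutron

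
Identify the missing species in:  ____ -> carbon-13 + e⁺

Conserve mass number: A = 13 + 0, so A = 13.
Conserve atomic number: Z = 6 + 1, so Z = 7.
Z = 7 is nitrogen, so the species is nitrogen-13.

N-13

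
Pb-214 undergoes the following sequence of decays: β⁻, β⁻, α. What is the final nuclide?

Pb-210

Start: (A, Z) = (214, 82).
After β⁻: (214, 83).
After β⁻: (214, 84).
After α: (210, 82).
Z = 82 is lead.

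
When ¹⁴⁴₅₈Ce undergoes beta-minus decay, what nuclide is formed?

Beta-minus decay: mass number changes by +0, atomic number by +1.
A: 144 = 144; Z: 58 + 1 = 59.
Z = 59 is praseodymium, so the daughter is ¹⁴⁴₅₉Pr.

Pr-144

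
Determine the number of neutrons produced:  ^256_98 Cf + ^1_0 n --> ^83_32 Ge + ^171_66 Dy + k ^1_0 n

3

Conserve mass number: 257 = 83 + 171 + k, so k = 257 − 254 = 3.
Check atomic number: 98 = 32 + 66 + 0 = 98. ✓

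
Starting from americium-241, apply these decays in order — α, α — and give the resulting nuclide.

Start: (A, Z) = (241, 95).
After α: (237, 93).
After α: (233, 91).
Z = 91 is protactinium.

Pa-233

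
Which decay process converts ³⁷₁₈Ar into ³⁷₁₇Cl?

ΔA = 37 − 37 = 0; ΔZ = 17 − 18 = -1.
A is unchanged and Z drops by 1 — a proton has become a neutron (β⁺ emission or electron capture).

beta-plus decay or electron capture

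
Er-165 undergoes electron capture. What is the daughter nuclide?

Ho-165

Electron capture: mass number changes by +0, atomic number by -1.
A: 165 = 165; Z: 68 − 1 = 67.
Z = 67 is holmium, so the daughter is Ho-165.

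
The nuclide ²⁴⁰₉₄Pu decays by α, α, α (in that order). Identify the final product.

Start: (A, Z) = (240, 94).
After α: (236, 92).
After α: (232, 90).
After α: (228, 88).
Z = 88 is radium.

Ra-228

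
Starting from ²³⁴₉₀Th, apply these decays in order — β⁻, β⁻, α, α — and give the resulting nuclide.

Start: (A, Z) = (234, 90).
After β⁻: (234, 91).
After β⁻: (234, 92).
After α: (230, 90).
After α: (226, 88).
Z = 88 is radium.

Ra-226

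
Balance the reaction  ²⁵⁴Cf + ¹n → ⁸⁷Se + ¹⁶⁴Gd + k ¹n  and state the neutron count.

Conserve mass number: 255 = 87 + 164 + k, so k = 255 − 251 = 4.
Check atomic number: 98 = 34 + 64 + 0 = 98. ✓

4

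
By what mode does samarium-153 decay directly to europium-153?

beta-minus decay

ΔA = 153 − 153 = 0; ΔZ = 63 − 62 = +1.
A is unchanged and Z rises by 1 — a neutron has become a proton (β⁻ decay).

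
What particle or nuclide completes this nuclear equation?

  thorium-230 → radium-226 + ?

alpha particle

Conserve mass number: 230 = 226 + A, so A = 4.
Conserve atomic number: 90 = 88 + Z, so Z = 2.
A = 4 and Z = 2 is helium-4 — an alpha particle.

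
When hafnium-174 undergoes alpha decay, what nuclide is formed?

Yb-170

Alpha decay: mass number changes by -4, atomic number by -2.
A: 174 − 4 = 170; Z: 72 − 2 = 70.
Z = 70 is ytterbium, so the daughter is ytterbium-170.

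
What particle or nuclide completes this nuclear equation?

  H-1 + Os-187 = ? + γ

Conserve mass number: 1 + 187 = A + 0, so A = 188.
Conserve atomic number: 1 + 76 = Z + 0, so Z = 77.
Z = 77 is iridium, so the species is Ir-188.

Ir-188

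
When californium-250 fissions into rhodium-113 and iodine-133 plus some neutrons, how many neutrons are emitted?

Conserve mass number: 250 = 113 + 133 + k, so k = 250 − 246 = 4.
Check atomic number: 98 = 45 + 53 + 0 = 98. ✓

4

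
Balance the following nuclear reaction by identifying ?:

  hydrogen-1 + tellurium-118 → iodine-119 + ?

gamma ray

Conserve mass number: 1 + 118 = 119 + A, so A = 0.
Conserve atomic number: 1 + 52 = 53 + Z, so Z = 0.
A = 0 and Z = 0 is γ — a gamma ray.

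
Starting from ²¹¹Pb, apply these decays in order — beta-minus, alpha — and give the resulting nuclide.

Tl-207

Start: (A, Z) = (211, 82).
After β⁻: (211, 83).
After α: (207, 81).
Z = 81 is thallium.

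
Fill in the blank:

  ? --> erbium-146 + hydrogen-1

Tm-147

Conserve mass number: A = 146 + 1, so A = 147.
Conserve atomic number: Z = 68 + 1, so Z = 69.
Z = 69 is thulium, so the species is thulium-147.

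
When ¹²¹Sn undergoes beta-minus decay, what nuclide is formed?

Sb-121

Beta-minus decay: mass number changes by +0, atomic number by +1.
A: 121 = 121; Z: 50 + 1 = 51.
Z = 51 is antimony, so the daughter is ¹²¹Sb.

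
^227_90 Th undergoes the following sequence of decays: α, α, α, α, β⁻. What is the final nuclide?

Start: (A, Z) = (227, 90).
After α: (223, 88).
After α: (219, 86).
After α: (215, 84).
After α: (211, 82).
After β⁻: (211, 83).
Z = 83 is bismuth.

Bi-211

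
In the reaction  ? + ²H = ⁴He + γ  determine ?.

deuteron

Conserve mass number: A + 2 = 4 + 0, so A = 2.
Conserve atomic number: Z + 1 = 2 + 0, so Z = 1.
A = 2 and Z = 1 is ²H — a deuteron.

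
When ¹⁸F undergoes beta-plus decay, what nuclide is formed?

O-18

Beta-plus decay: mass number changes by +0, atomic number by -1.
A: 18 = 18; Z: 9 − 1 = 8.
Z = 8 is oxygen, so the daughter is ¹⁸O.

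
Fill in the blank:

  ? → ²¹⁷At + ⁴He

Fr-221

Conserve mass number: A = 217 + 4, so A = 221.
Conserve atomic number: Z = 85 + 2, so Z = 87.
Z = 87 is francium, so the species is ²²¹Fr.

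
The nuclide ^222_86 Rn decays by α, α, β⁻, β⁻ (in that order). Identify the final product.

Po-214

Start: (A, Z) = (222, 86).
After α: (218, 84).
After α: (214, 82).
After β⁻: (214, 83).
After β⁻: (214, 84).
Z = 84 is polonium.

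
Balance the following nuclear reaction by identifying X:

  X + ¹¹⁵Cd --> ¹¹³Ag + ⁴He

deuteron

Conserve mass number: A + 115 = 113 + 4, so A = 2.
Conserve atomic number: Z + 48 = 47 + 2, so Z = 1.
A = 2 and Z = 1 is ²H — a deuteron.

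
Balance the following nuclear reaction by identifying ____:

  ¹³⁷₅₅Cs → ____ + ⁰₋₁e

Ba-137

Conserve mass number: 137 = A + 0, so A = 137.
Conserve atomic number: 55 = Z − 1, so Z = 56.
Z = 56 is barium, so the species is ¹³⁷₅₆Ba.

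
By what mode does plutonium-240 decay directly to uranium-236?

ΔA = 236 − 240 = -4; ΔZ = 92 − 94 = -2.
A drops by 4 and Z drops by 2 — the signature of alpha emission.

alpha decay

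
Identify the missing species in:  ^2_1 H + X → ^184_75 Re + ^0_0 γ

Conserve mass number: 2 + A = 184 + 0, so A = 182.
Conserve atomic number: 1 + Z = 75 + 0, so Z = 74.
Z = 74 is tungsten, so the species is ^182_74 W.

W-182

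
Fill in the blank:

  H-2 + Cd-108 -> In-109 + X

neutron

Conserve mass number: 2 + 108 = 109 + A, so A = 1.
Conserve atomic number: 1 + 48 = 49 + Z, so Z = 0.
A = 1 and Z = 0 is n — a neutron.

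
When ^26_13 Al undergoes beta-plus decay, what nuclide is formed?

Mg-26

Beta-plus decay: mass number changes by +0, atomic number by -1.
A: 26 = 26; Z: 13 − 1 = 12.
Z = 12 is magnesium, so the daughter is ^26_12 Mg.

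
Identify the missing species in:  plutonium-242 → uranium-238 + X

Conserve mass number: 242 = 238 + A, so A = 4.
Conserve atomic number: 94 = 92 + Z, so Z = 2.
A = 4 and Z = 2 is helium-4 — an alpha particle.

alpha particle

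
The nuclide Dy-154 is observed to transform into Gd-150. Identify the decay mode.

ΔA = 150 − 154 = -4; ΔZ = 64 − 66 = -2.
A drops by 4 and Z drops by 2 — the signature of alpha emission.

alpha decay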